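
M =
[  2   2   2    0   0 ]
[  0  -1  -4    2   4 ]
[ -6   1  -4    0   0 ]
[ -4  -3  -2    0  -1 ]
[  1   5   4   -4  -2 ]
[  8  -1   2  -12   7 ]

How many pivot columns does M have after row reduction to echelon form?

5

Row reduce to echelon form.
R3 ← R3 + (3)·R1: [0, 7, 2, 0, 0]
R4 ← R4 + (2)·R1: [0, 1, 2, 0, -1]
R5 ← R5 − (1/2)·R1: [0, 4, 3, -4, -2]
R6 ← R6 − (4)·R1: [0, -9, -6, -12, 7]
R3 ← R3 + (7)·R2: [0, 0, -26, 14, 28]
R4 ← R4 + R2: [0, 0, -2, 2, 3]
R5 ← R5 + (4)·R2: [0, 0, -13, 4, 14]
R6 ← R6 − (9)·R2: [0, 0, 30, -30, -29]
R4 ← R4 − (1/13)·R3: [0, 0, 0, 12/13, 11/13]
R5 ← R5 − (1/2)·R3: [0, 0, 0, -3, 0]
R6 ← R6 + (15/13)·R3: [0, 0, 0, -180/13, 43/13]
R5 ← R5 + (13/4)·R4: [0, 0, 0, 0, 11/4]
R6 ← R6 + (15)·R4: [0, 0, 0, 0, 16]
R6 ← R6 − (64/11)·R5: [0, 0, 0, 0, 0]
Echelon form has 5 nonzero rows, so rank(M) = 5.
Each nonzero row contributes one pivot column: 5 pivot columns.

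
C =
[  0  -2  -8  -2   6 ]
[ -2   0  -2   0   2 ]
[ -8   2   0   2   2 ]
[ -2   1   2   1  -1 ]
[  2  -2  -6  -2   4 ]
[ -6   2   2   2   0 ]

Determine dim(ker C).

3

Row reduce to echelon form.
Swap R1 ↔ R2
R3 ← R3 − (4)·R1: [0, 2, 8, 2, -6]
R4 ← R4 − R1: [0, 1, 4, 1, -3]
R5 ← R5 + R1: [0, -2, -8, -2, 6]
R6 ← R6 − (3)·R1: [0, 2, 8, 2, -6]
R3 ← R3 + R2: [0, 0, 0, 0, 0]
R4 ← R4 + (1/2)·R2: [0, 0, 0, 0, 0]
R5 ← R5 − R2: [0, 0, 0, 0, 0]
R6 ← R6 + R2: [0, 0, 0, 0, 0]
2 nonzero rows, so rank(C) = 2.
C has 5 columns; by rank–nullity, nullity = 5 − 2 = 3.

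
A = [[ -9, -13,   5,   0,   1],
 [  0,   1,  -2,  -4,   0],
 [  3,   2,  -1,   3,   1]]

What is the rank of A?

3

Row reduce to echelon form.
R3 ← R3 + (1/3)·R1: [0, -7/3, 2/3, 3, 4/3]
R3 ← R3 + (7/3)·R2: [0, 0, -4, -19/3, 4/3]
Echelon form has 3 nonzero rows, so rank(A) = 3.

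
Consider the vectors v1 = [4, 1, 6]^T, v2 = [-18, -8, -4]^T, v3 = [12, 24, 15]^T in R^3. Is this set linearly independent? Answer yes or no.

yes

Form the matrix with these vectors as rows and row reduce.
R2 ← R2 + (9/2)·R1: [0, -7/2, 23]
R3 ← R3 − (3)·R1: [0, 21, -3]
R3 ← R3 + (6)·R2: [0, 0, 135]
3 nonzero rows, so the 3 vectors span a space of dimension 3.
Since 3 = 3, the vectors are linearly independent.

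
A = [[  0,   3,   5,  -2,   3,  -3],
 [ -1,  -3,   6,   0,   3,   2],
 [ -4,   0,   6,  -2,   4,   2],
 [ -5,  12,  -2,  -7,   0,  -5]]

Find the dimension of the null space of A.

Row reduce to echelon form.
Swap R1 ↔ R2
R3 ← R3 − (4)·R1: [0, 12, -18, -2, -8, -6]
R4 ← R4 − (5)·R1: [0, 27, -32, -7, -15, -15]
R3 ← R3 − (4)·R2: [0, 0, -38, 6, -20, 6]
R4 ← R4 − (9)·R2: [0, 0, -77, 11, -42, 12]
R4 ← R4 − (77/38)·R3: [0, 0, 0, -22/19, -28/19, -3/19]
4 nonzero rows, so rank(A) = 4.
A has 6 columns; by rank–nullity, nullity = 6 − 4 = 2.

2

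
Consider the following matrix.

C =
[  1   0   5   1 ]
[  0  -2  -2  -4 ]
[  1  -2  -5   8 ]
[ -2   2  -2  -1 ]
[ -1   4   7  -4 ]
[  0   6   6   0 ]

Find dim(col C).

4

Row reduce to echelon form.
R3 ← R3 − R1: [0, -2, -10, 7]
R4 ← R4 + (2)·R1: [0, 2, 8, 1]
R5 ← R5 + R1: [0, 4, 12, -3]
R3 ← R3 − R2: [0, 0, -8, 11]
R4 ← R4 + R2: [0, 0, 6, -3]
R5 ← R5 + (2)·R2: [0, 0, 8, -11]
R6 ← R6 + (3)·R2: [0, 0, 0, -12]
R4 ← R4 + (3/4)·R3: [0, 0, 0, 21/4]
R5 ← R5 + R3: [0, 0, 0, 0]
R6 ← R6 + (16/7)·R4: [0, 0, 0, 0]
Echelon form has 4 nonzero rows, so rank(C) = 4.
The column space has dimension equal to the rank: 4.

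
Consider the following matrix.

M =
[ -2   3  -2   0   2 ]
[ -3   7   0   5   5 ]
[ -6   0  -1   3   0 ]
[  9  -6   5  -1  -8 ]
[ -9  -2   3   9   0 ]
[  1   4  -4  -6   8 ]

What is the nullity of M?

0

Row reduce to echelon form.
R2 ← R2 − (3/2)·R1: [0, 5/2, 3, 5, 2]
R3 ← R3 − (3)·R1: [0, -9, 5, 3, -6]
R4 ← R4 + (9/2)·R1: [0, 15/2, -4, -1, 1]
R5 ← R5 − (9/2)·R1: [0, -31/2, 12, 9, -9]
R6 ← R6 + (1/2)·R1: [0, 11/2, -5, -6, 9]
R3 ← R3 + (18/5)·R2: [0, 0, 79/5, 21, 6/5]
R4 ← R4 − (3)·R2: [0, 0, -13, -16, -5]
R5 ← R5 + (31/5)·R2: [0, 0, 153/5, 40, 17/5]
R6 ← R6 − (11/5)·R2: [0, 0, -58/5, -17, 23/5]
R4 ← R4 + (65/79)·R3: [0, 0, 0, 101/79, -317/79]
R5 ← R5 − (153/79)·R3: [0, 0, 0, -53/79, 85/79]
R6 ← R6 + (58/79)·R3: [0, 0, 0, -125/79, 433/79]
R5 ← R5 + (53/101)·R4: [0, 0, 0, 0, -104/101]
R6 ← R6 + (125/101)·R4: [0, 0, 0, 0, 52/101]
R6 ← R6 + (1/2)·R5: [0, 0, 0, 0, 0]
5 nonzero rows, so rank(M) = 5.
M has 5 columns; by rank–nullity, nullity = 5 − 5 = 0.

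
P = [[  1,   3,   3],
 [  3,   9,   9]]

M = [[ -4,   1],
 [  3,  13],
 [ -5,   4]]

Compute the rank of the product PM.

1

First compute PM:
[[-10,  52],
 [-30, 156]]
Now row reduce the product.
R2 ← R2 − (3)·R1: [0, 0]
1 nonzero row, so rank(PM) = 1.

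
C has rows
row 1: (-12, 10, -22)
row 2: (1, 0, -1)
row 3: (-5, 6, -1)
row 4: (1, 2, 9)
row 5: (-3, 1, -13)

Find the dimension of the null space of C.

0

Row reduce to echelon form.
R2 ← R2 + (1/12)·R1: [0, 5/6, -17/6]
R3 ← R3 − (5/12)·R1: [0, 11/6, 49/6]
R4 ← R4 + (1/12)·R1: [0, 17/6, 43/6]
R5 ← R5 − (1/4)·R1: [0, -3/2, -15/2]
R3 ← R3 − (11/5)·R2: [0, 0, 72/5]
R4 ← R4 − (17/5)·R2: [0, 0, 84/5]
R5 ← R5 + (9/5)·R2: [0, 0, -63/5]
R4 ← R4 − (7/6)·R3: [0, 0, 0]
R5 ← R5 + (7/8)·R3: [0, 0, 0]
3 nonzero rows, so rank(C) = 3.
C has 3 columns; by rank–nullity, nullity = 3 − 3 = 0.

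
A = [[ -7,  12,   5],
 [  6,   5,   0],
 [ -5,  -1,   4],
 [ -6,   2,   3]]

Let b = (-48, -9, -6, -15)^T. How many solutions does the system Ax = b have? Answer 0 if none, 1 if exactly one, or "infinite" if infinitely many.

Row reduce the augmented matrix [A | b].
R2 ← R2 + (6/7)·R1: [0, 107/7, 30/7, -351/7]
R3 ← R3 − (5/7)·R1: [0, -67/7, 3/7, 198/7]
R4 ← R4 − (6/7)·R1: [0, -58/7, -9/7, 183/7]
R3 ← R3 + (67/107)·R2: [0, 0, 333/107, -333/107]
R4 ← R4 + (58/107)·R2: [0, 0, 111/107, -111/107]
R4 ← R4 − (1/3)·R3: [0, 0, 0, 0]
The echelon form has 3 nonzero rows, and every pivot lies in the first 3 columns, so rank(A) = rank([A|b]) = 3.
The system is consistent.
rank = 3 = number of unknowns, so the solution is unique.

1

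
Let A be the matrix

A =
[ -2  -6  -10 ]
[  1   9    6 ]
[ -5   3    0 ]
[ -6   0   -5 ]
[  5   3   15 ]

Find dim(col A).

3

Row reduce to echelon form.
R2 ← R2 + (1/2)·R1: [0, 6, 1]
R3 ← R3 − (5/2)·R1: [0, 18, 25]
R4 ← R4 − (3)·R1: [0, 18, 25]
R5 ← R5 + (5/2)·R1: [0, -12, -10]
R3 ← R3 − (3)·R2: [0, 0, 22]
R4 ← R4 − (3)·R2: [0, 0, 22]
R5 ← R5 + (2)·R2: [0, 0, -8]
R4 ← R4 − R3: [0, 0, 0]
R5 ← R5 + (4/11)·R3: [0, 0, 0]
Echelon form has 3 nonzero rows, so rank(A) = 3.
The column space has dimension equal to the rank: 3.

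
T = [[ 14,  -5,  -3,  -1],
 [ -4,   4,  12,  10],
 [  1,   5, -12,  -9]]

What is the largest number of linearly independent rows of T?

Row reduce to echelon form.
R2 ← R2 + (2/7)·R1: [0, 18/7, 78/7, 68/7]
R3 ← R3 − (1/14)·R1: [0, 75/14, -165/14, -125/14]
R3 ← R3 − (25/12)·R2: [0, 0, -35, -175/6]
Echelon form has 3 nonzero rows, so rank(T) = 3.
The rank gives the maximum number of linearly independent rows: 3.

3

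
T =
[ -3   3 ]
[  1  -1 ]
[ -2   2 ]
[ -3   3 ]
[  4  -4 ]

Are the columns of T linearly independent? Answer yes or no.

no

Row reduce T to echelon form.
R2 ← R2 + (1/3)·R1: [0, 0]
R3 ← R3 − (2/3)·R1: [0, 0]
R4 ← R4 − R1: [0, 0]
R5 ← R5 + (4/3)·R1: [0, 0]
1 pivot among 2 columns.
Only 1 < 2 pivot columns, so the columns are linearly dependent.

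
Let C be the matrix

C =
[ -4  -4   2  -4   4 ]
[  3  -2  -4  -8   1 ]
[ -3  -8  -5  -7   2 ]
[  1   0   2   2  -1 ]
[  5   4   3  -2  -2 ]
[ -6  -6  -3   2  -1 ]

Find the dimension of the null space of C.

Row reduce to echelon form.
R2 ← R2 + (3/4)·R1: [0, -5, -5/2, -11, 4]
R3 ← R3 − (3/4)·R1: [0, -5, -13/2, -4, -1]
R4 ← R4 + (1/4)·R1: [0, -1, 5/2, 1, 0]
R5 ← R5 + (5/4)·R1: [0, -1, 11/2, -7, 3]
R6 ← R6 − (3/2)·R1: [0, 0, -6, 8, -7]
R3 ← R3 − R2: [0, 0, -4, 7, -5]
R4 ← R4 − (1/5)·R2: [0, 0, 3, 16/5, -4/5]
R5 ← R5 − (1/5)·R2: [0, 0, 6, -24/5, 11/5]
R4 ← R4 + (3/4)·R3: [0, 0, 0, 169/20, -91/20]
R5 ← R5 + (3/2)·R3: [0, 0, 0, 57/10, -53/10]
R6 ← R6 − (3/2)·R3: [0, 0, 0, -5/2, 1/2]
R5 ← R5 − (114/169)·R4: [0, 0, 0, 0, -29/13]
R6 ← R6 + (50/169)·R4: [0, 0, 0, 0, -11/13]
R6 ← R6 − (11/29)·R5: [0, 0, 0, 0, 0]
5 nonzero rows, so rank(C) = 5.
C has 5 columns; by rank–nullity, nullity = 5 − 5 = 0.

0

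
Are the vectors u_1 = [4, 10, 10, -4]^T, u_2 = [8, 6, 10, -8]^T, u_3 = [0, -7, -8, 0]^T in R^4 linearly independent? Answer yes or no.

yes

Form the matrix with these vectors as rows and row reduce.
R2 ← R2 − (2)·R1: [0, -14, -10, 0]
R3 ← R3 − (1/2)·R2: [0, 0, -3, 0]
3 nonzero rows, so the 3 vectors span a space of dimension 3.
Since 3 = 3, the vectors are linearly independent.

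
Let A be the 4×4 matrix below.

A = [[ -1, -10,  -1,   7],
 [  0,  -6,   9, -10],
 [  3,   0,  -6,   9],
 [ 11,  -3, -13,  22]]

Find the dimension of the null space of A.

Row reduce to echelon form.
R3 ← R3 + (3)·R1: [0, -30, -9, 30]
R4 ← R4 + (11)·R1: [0, -113, -24, 99]
R3 ← R3 − (5)·R2: [0, 0, -54, 80]
R4 ← R4 − (113/6)·R2: [0, 0, -387/2, 862/3]
R4 ← R4 − (43/12)·R3: [0, 0, 0, 2/3]
4 nonzero rows, so rank(A) = 4.
A has 4 columns; by rank–nullity, nullity = 4 − 4 = 0.

0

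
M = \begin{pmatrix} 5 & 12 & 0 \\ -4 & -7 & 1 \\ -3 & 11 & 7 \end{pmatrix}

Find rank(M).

Row reduce to echelon form.
R2 ← R2 + (4/5)·R1: [0, 13/5, 1]
R3 ← R3 + (3/5)·R1: [0, 91/5, 7]
R3 ← R3 − (7)·R2: [0, 0, 0]
Echelon form has 2 nonzero rows, so rank(M) = 2.

2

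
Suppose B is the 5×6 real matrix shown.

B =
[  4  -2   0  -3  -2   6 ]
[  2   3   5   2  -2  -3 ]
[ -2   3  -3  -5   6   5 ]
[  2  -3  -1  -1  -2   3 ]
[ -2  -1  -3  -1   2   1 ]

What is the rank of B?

Row reduce to echelon form.
R2 ← R2 − (1/2)·R1: [0, 4, 5, 7/2, -1, -6]
R3 ← R3 + (1/2)·R1: [0, 2, -3, -13/2, 5, 8]
R4 ← R4 − (1/2)·R1: [0, -2, -1, 1/2, -1, 0]
R5 ← R5 + (1/2)·R1: [0, -2, -3, -5/2, 1, 4]
R3 ← R3 − (1/2)·R2: [0, 0, -11/2, -33/4, 11/2, 11]
R4 ← R4 + (1/2)·R2: [0, 0, 3/2, 9/4, -3/2, -3]
R5 ← R5 + (1/2)·R2: [0, 0, -1/2, -3/4, 1/2, 1]
R4 ← R4 + (3/11)·R3: [0, 0, 0, 0, 0, 0]
R5 ← R5 − (1/11)·R3: [0, 0, 0, 0, 0, 0]
Echelon form has 3 nonzero rows, so rank(B) = 3.

3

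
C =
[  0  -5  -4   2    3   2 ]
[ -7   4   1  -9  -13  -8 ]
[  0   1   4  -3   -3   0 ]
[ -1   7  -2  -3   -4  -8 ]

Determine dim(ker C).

Row reduce to echelon form.
Swap R1 ↔ R2
R4 ← R4 − (1/7)·R1: [0, 45/7, -15/7, -12/7, -15/7, -48/7]
R3 ← R3 + (1/5)·R2: [0, 0, 16/5, -13/5, -12/5, 2/5]
R4 ← R4 + (9/7)·R2: [0, 0, -51/7, 6/7, 12/7, -30/7]
R4 ← R4 + (255/112)·R3: [0, 0, 0, -81/16, -15/4, -27/8]
4 nonzero rows, so rank(C) = 4.
C has 6 columns; by rank–nullity, nullity = 6 − 4 = 2.

2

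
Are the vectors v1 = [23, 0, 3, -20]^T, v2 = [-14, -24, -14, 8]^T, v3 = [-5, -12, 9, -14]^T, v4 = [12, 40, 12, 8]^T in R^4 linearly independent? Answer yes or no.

Form the matrix with these vectors as rows and row reduce.
R2 ← R2 + (14/23)·R1: [0, -24, -280/23, -96/23]
R3 ← R3 + (5/23)·R1: [0, -12, 222/23, -422/23]
R4 ← R4 − (12/23)·R1: [0, 40, 240/23, 424/23]
R3 ← R3 − (1/2)·R2: [0, 0, 362/23, -374/23]
R4 ← R4 + (5/3)·R2: [0, 0, -680/69, 264/23]
R4 ← R4 + (340/543)·R3: [0, 0, 0, 704/543]
4 nonzero rows, so the 4 vectors span a space of dimension 4.
Since 4 = 4, the vectors are linearly independent.

yes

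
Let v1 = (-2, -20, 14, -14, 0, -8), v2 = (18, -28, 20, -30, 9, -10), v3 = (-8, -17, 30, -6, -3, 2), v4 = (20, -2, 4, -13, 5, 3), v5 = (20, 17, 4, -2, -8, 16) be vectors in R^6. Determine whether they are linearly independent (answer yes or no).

yes

Form the matrix with these vectors as rows and row reduce.
R2 ← R2 + (9)·R1: [0, -208, 146, -156, 9, -82]
R3 ← R3 − (4)·R1: [0, 63, -26, 50, -3, 34]
R4 ← R4 + (10)·R1: [0, -202, 144, -153, 5, -77]
R5 ← R5 + (10)·R1: [0, -183, 144, -142, -8, -64]
R3 ← R3 + (63/208)·R2: [0, 0, 1895/104, 11/4, -57/208, 953/104]
R4 ← R4 − (101/104)·R2: [0, 0, 115/52, -3/2, -389/104, 137/52]
R5 ← R5 − (183/208)·R2: [0, 0, 1617/104, -19/4, -3311/208, 847/104]
R4 ← R4 − (46/379)·R3: [0, 0, 0, -695/379, -1405/379, 577/379]
R5 ← R5 − (1617/1895)·R3: [0, 0, 0, -13448/1895, -29722/1895, 616/1895]
R5 ← R5 − (13448/3475)·R4: [0, 0, 0, 0, -186/139, -19344/3475]
5 nonzero rows, so the 5 vectors span a space of dimension 5.
Since 5 = 5, the vectors are linearly independent.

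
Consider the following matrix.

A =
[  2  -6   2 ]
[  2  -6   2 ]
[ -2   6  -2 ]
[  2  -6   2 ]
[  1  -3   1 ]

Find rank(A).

1

Row reduce to echelon form.
R2 ← R2 − R1: [0, 0, 0]
R3 ← R3 + R1: [0, 0, 0]
R4 ← R4 − R1: [0, 0, 0]
R5 ← R5 − (1/2)·R1: [0, 0, 0]
Echelon form has 1 nonzero row, so rank(A) = 1.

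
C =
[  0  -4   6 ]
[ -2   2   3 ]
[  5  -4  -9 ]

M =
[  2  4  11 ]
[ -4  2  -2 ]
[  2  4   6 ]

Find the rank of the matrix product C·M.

2

First compute CM:
[[ 28,  16,  44],
 [ -6,   8,  -8],
 [  8, -24,   9]]
Now row reduce the product.
R2 ← R2 + (3/14)·R1: [0, 80/7, 10/7]
R3 ← R3 − (2/7)·R1: [0, -200/7, -25/7]
R3 ← R3 + (5/2)·R2: [0, 0, 0]
2 nonzero rows, so rank(CM) = 2.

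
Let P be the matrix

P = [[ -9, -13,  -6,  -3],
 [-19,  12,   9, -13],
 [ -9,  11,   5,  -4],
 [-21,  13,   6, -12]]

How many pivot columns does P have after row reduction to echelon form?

Row reduce to echelon form.
R2 ← R2 − (19/9)·R1: [0, 355/9, 65/3, -20/3]
R3 ← R3 − R1: [0, 24, 11, -1]
R4 ← R4 − (7/3)·R1: [0, 130/3, 20, -5]
R3 ← R3 − (216/355)·R2: [0, 0, -155/71, 217/71]
R4 ← R4 − (78/71)·R2: [0, 0, -270/71, 165/71]
R4 ← R4 − (54/31)·R3: [0, 0, 0, -3]
Echelon form has 4 nonzero rows, so rank(P) = 4.
Each nonzero row contributes one pivot column: 4 pivot columns.

4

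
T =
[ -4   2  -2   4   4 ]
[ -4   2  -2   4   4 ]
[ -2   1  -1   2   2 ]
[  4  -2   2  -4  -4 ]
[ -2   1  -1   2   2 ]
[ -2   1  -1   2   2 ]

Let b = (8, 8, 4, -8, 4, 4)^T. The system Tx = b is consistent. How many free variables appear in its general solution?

Row reduce the augmented matrix [T | b].
R2 ← R2 − R1: [0, 0, 0, 0, 0, 0]
R3 ← R3 − (1/2)·R1: [0, 0, 0, 0, 0, 0]
R4 ← R4 + R1: [0, 0, 0, 0, 0, 0]
R5 ← R5 − (1/2)·R1: [0, 0, 0, 0, 0, 0]
R6 ← R6 − (1/2)·R1: [0, 0, 0, 0, 0, 0]
The echelon form has 1 nonzero rows, and every pivot lies in the first 5 columns, so rank(T) = rank([T|b]) = 1.
The system is consistent.
Free variables = (unknowns) − (rank) = 5 − 1 = 4.

4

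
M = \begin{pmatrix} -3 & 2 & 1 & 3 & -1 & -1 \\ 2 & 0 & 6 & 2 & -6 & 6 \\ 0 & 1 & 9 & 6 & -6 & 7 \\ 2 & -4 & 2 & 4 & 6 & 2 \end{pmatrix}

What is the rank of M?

Row reduce to echelon form.
R2 ← R2 + (2/3)·R1: [0, 4/3, 20/3, 4, -20/3, 16/3]
R4 ← R4 + (2/3)·R1: [0, -8/3, 8/3, 6, 16/3, 4/3]
R3 ← R3 − (3/4)·R2: [0, 0, 4, 3, -1, 3]
R4 ← R4 + (2)·R2: [0, 0, 16, 14, -8, 12]
R4 ← R4 − (4)·R3: [0, 0, 0, 2, -4, 0]
Echelon form has 4 nonzero rows, so rank(M) = 4.

4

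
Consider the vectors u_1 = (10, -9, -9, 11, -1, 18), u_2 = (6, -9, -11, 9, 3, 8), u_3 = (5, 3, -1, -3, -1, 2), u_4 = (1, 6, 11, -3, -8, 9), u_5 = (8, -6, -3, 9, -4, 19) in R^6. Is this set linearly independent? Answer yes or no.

no

Form the matrix with these vectors as rows and row reduce.
R2 ← R2 − (3/5)·R1: [0, -18/5, -28/5, 12/5, 18/5, -14/5]
R3 ← R3 − (1/2)·R1: [0, 15/2, 7/2, -17/2, -1/2, -7]
R4 ← R4 − (1/10)·R1: [0, 69/10, 119/10, -41/10, -79/10, 36/5]
R5 ← R5 − (4/5)·R1: [0, 6/5, 21/5, 1/5, -16/5, 23/5]
R3 ← R3 + (25/12)·R2: [0, 0, -49/6, -7/2, 7, -77/6]
R4 ← R4 + (23/12)·R2: [0, 0, 7/6, 1/2, -1, 11/6]
R5 ← R5 + (1/3)·R2: [0, 0, 7/3, 1, -2, 11/3]
R4 ← R4 + (1/7)·R3: [0, 0, 0, 0, 0, 0]
R5 ← R5 + (2/7)·R3: [0, 0, 0, 0, 0, 0]
3 nonzero rows, so the 5 vectors span a space of dimension 3.
Since 3 < 5, the vectors are linearly dependent.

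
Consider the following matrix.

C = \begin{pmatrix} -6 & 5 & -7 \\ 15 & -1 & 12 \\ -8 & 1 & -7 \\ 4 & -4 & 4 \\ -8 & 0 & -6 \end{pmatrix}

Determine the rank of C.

3

Row reduce to echelon form.
R2 ← R2 + (5/2)·R1: [0, 23/2, -11/2]
R3 ← R3 − (4/3)·R1: [0, -17/3, 7/3]
R4 ← R4 + (2/3)·R1: [0, -2/3, -2/3]
R5 ← R5 − (4/3)·R1: [0, -20/3, 10/3]
R3 ← R3 + (34/69)·R2: [0, 0, -26/69]
R4 ← R4 + (4/69)·R2: [0, 0, -68/69]
R5 ← R5 + (40/69)·R2: [0, 0, 10/69]
R4 ← R4 − (34/13)·R3: [0, 0, 0]
R5 ← R5 + (5/13)·R3: [0, 0, 0]
Echelon form has 3 nonzero rows, so rank(C) = 3.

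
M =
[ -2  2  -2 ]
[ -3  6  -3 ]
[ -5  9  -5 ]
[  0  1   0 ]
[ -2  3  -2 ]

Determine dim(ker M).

Row reduce to echelon form.
R2 ← R2 − (3/2)·R1: [0, 3, 0]
R3 ← R3 − (5/2)·R1: [0, 4, 0]
R5 ← R5 − R1: [0, 1, 0]
R3 ← R3 − (4/3)·R2: [0, 0, 0]
R4 ← R4 − (1/3)·R2: [0, 0, 0]
R5 ← R5 − (1/3)·R2: [0, 0, 0]
2 nonzero rows, so rank(M) = 2.
M has 3 columns; by rank–nullity, nullity = 3 − 2 = 1.

1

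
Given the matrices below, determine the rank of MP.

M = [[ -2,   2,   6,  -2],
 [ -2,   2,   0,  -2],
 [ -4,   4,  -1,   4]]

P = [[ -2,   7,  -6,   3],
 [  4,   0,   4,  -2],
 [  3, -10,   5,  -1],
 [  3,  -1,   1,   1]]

First compute MP:
[[ 24, -72,  48, -18],
 [  6, -12,  18, -12],
 [ 33, -22,  39, -15]]
Now row reduce the product.
R2 ← R2 − (1/4)·R1: [0, 6, 6, -15/2]
R3 ← R3 − (11/8)·R1: [0, 77, -27, 39/4]
R3 ← R3 − (77/6)·R2: [0, 0, -104, 106]
3 nonzero rows, so rank(MP) = 3.

3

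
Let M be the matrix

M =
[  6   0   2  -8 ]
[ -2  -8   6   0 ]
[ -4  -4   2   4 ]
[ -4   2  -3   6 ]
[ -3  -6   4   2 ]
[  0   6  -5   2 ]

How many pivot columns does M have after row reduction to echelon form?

Row reduce to echelon form.
R2 ← R2 + (1/3)·R1: [0, -8, 20/3, -8/3]
R3 ← R3 + (2/3)·R1: [0, -4, 10/3, -4/3]
R4 ← R4 + (2/3)·R1: [0, 2, -5/3, 2/3]
R5 ← R5 + (1/2)·R1: [0, -6, 5, -2]
R3 ← R3 − (1/2)·R2: [0, 0, 0, 0]
R4 ← R4 + (1/4)·R2: [0, 0, 0, 0]
R5 ← R5 − (3/4)·R2: [0, 0, 0, 0]
R6 ← R6 + (3/4)·R2: [0, 0, 0, 0]
Echelon form has 2 nonzero rows, so rank(M) = 2.
Each nonzero row contributes one pivot column: 2 pivot columns.

2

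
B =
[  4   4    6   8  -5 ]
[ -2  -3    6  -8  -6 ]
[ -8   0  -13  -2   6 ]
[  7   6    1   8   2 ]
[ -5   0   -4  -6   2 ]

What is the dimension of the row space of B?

Row reduce to echelon form.
R2 ← R2 + (1/2)·R1: [0, -1, 9, -4, -17/2]
R3 ← R3 + (2)·R1: [0, 8, -1, 14, -4]
R4 ← R4 − (7/4)·R1: [0, -1, -19/2, -6, 43/4]
R5 ← R5 + (5/4)·R1: [0, 5, 7/2, 4, -17/4]
R3 ← R3 + (8)·R2: [0, 0, 71, -18, -72]
R4 ← R4 − R2: [0, 0, -37/2, -2, 77/4]
R5 ← R5 + (5)·R2: [0, 0, 97/2, -16, -187/4]
R4 ← R4 + (37/142)·R3: [0, 0, 0, -475/71, 139/284]
R5 ← R5 − (97/142)·R3: [0, 0, 0, -263/71, 691/284]
R5 ← R5 − (263/475)·R4: [0, 0, 0, 0, 1027/475]
Echelon form has 5 nonzero rows, so rank(B) = 5.
The row space has dimension equal to the rank: 5.

5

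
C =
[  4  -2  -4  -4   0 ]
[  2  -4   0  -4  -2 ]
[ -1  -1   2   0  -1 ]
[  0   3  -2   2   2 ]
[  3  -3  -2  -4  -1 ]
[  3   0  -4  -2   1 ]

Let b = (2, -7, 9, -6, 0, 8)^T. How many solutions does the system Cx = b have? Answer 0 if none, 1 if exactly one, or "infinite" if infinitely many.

0

Row reduce the augmented matrix [C | b].
R2 ← R2 − (1/2)·R1: [0, -3, 2, -2, -2, -8]
R3 ← R3 + (1/4)·R1: [0, -3/2, 1, -1, -1, 19/2]
R5 ← R5 − (3/4)·R1: [0, -3/2, 1, -1, -1, -3/2]
R6 ← R6 − (3/4)·R1: [0, 3/2, -1, 1, 1, 13/2]
R3 ← R3 − (1/2)·R2: [0, 0, 0, 0, 0, 27/2]
R4 ← R4 + R2: [0, 0, 0, 0, 0, -14]
R5 ← R5 − (1/2)·R2: [0, 0, 0, 0, 0, 5/2]
R6 ← R6 + (1/2)·R2: [0, 0, 0, 0, 0, 5/2]
R4 ← R4 + (28/27)·R3: [0, 0, 0, 0, 0, 0]
R5 ← R5 − (5/27)·R3: [0, 0, 0, 0, 0, 0]
R6 ← R6 − (5/27)·R3: [0, 0, 0, 0, 0, 0]
The echelon form has 3 nonzero rows; the last pivot sits in the augmented column, so rank(C) = 2 but rank([C|b]) = 3.
Since the ranks differ, the system is inconsistent.
It has no solutions.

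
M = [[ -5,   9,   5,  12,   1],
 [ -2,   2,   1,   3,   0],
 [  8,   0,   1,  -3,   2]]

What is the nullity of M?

3

Row reduce to echelon form.
R2 ← R2 − (2/5)·R1: [0, -8/5, -1, -9/5, -2/5]
R3 ← R3 + (8/5)·R1: [0, 72/5, 9, 81/5, 18/5]
R3 ← R3 + (9)·R2: [0, 0, 0, 0, 0]
2 nonzero rows, so rank(M) = 2.
M has 5 columns; by rank–nullity, nullity = 5 − 2 = 3.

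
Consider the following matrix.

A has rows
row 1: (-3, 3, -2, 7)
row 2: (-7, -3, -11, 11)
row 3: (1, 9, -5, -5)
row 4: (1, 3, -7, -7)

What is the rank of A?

3

Row reduce to echelon form.
R2 ← R2 − (7/3)·R1: [0, -10, -19/3, -16/3]
R3 ← R3 + (1/3)·R1: [0, 10, -17/3, -8/3]
R4 ← R4 + (1/3)·R1: [0, 4, -23/3, -14/3]
R3 ← R3 + R2: [0, 0, -12, -8]
R4 ← R4 + (2/5)·R2: [0, 0, -51/5, -34/5]
R4 ← R4 − (17/20)·R3: [0, 0, 0, 0]
Echelon form has 3 nonzero rows, so rank(A) = 3.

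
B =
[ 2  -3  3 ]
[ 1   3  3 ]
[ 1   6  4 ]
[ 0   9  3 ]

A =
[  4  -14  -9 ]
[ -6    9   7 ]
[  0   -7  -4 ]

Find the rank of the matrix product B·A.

2

First compute BA:
[[ 26, -76, -51],
 [-14,  -8,   0],
 [-32,  12,  17],
 [-54,  60,  51]]
Now row reduce the product.
R2 ← R2 + (7/13)·R1: [0, -636/13, -357/13]
R3 ← R3 + (16/13)·R1: [0, -1060/13, -595/13]
R4 ← R4 + (27/13)·R1: [0, -1272/13, -714/13]
R3 ← R3 − (5/3)·R2: [0, 0, 0]
R4 ← R4 − (2)·R2: [0, 0, 0]
2 nonzero rows, so rank(BA) = 2.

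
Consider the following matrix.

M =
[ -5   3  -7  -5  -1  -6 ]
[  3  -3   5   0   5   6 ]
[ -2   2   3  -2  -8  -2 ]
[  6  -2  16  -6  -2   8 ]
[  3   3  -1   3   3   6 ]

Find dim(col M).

5

Row reduce to echelon form.
R2 ← R2 + (3/5)·R1: [0, -6/5, 4/5, -3, 22/5, 12/5]
R3 ← R3 − (2/5)·R1: [0, 4/5, 29/5, 0, -38/5, 2/5]
R4 ← R4 + (6/5)·R1: [0, 8/5, 38/5, -12, -16/5, 4/5]
R5 ← R5 + (3/5)·R1: [0, 24/5, -26/5, 0, 12/5, 12/5]
R3 ← R3 + (2/3)·R2: [0, 0, 19/3, -2, -14/3, 2]
R4 ← R4 + (4/3)·R2: [0, 0, 26/3, -16, 8/3, 4]
R5 ← R5 + (4)·R2: [0, 0, -2, -12, 20, 12]
R4 ← R4 − (26/19)·R3: [0, 0, 0, -252/19, 172/19, 24/19]
R5 ← R5 + (6/19)·R3: [0, 0, 0, -240/19, 352/19, 240/19]
R5 ← R5 − (20/21)·R4: [0, 0, 0, 0, 208/21, 80/7]
Echelon form has 5 nonzero rows, so rank(M) = 5.
The column space has dimension equal to the rank: 5.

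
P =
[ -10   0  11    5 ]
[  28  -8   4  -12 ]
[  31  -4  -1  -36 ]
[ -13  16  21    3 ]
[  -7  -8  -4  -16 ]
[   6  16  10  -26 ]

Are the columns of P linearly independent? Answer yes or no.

yes

Row reduce P to echelon form.
R2 ← R2 + (14/5)·R1: [0, -8, 174/5, 2]
R3 ← R3 + (31/10)·R1: [0, -4, 331/10, -41/2]
R4 ← R4 − (13/10)·R1: [0, 16, 67/10, -7/2]
R5 ← R5 − (7/10)·R1: [0, -8, -117/10, -39/2]
R6 ← R6 + (3/5)·R1: [0, 16, 83/5, -23]
R3 ← R3 − (1/2)·R2: [0, 0, 157/10, -43/2]
R4 ← R4 + (2)·R2: [0, 0, 763/10, 1/2]
R5 ← R5 − R2: [0, 0, -93/2, -43/2]
R6 ← R6 + (2)·R2: [0, 0, 431/5, -19]
R4 ← R4 − (763/157)·R3: [0, 0, 0, 16483/157]
R5 ← R5 + (465/157)·R3: [0, 0, 0, -13373/157]
R6 ← R6 − (862/157)·R3: [0, 0, 0, 15550/157]
R5 ← R5 + (43/53)·R4: [0, 0, 0, 0]
R6 ← R6 − (50/53)·R4: [0, 0, 0, 0]
4 pivots among 4 columns.
Every column is a pivot column, so the columns are linearly independent.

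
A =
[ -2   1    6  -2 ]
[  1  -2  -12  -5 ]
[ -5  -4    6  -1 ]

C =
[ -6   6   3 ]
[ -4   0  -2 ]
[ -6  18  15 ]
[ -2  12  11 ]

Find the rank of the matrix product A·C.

First compute AC:
[[-24,  72,  60],
 [ 84, -270, -228],
 [ 12,  66,  72]]
Now row reduce the product.
R2 ← R2 + (7/2)·R1: [0, -18, -18]
R3 ← R3 + (1/2)·R1: [0, 102, 102]
R3 ← R3 + (17/3)·R2: [0, 0, 0]
2 nonzero rows, so rank(AC) = 2.

2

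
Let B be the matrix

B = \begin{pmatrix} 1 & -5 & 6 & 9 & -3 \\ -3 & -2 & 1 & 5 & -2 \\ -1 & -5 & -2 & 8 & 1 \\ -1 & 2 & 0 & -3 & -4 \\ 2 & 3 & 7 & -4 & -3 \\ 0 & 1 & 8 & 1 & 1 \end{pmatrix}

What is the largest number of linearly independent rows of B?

Row reduce to echelon form.
R2 ← R2 + (3)·R1: [0, -17, 19, 32, -11]
R3 ← R3 + R1: [0, -10, 4, 17, -2]
R4 ← R4 + R1: [0, -3, 6, 6, -7]
R5 ← R5 − (2)·R1: [0, 13, -5, -22, 3]
R3 ← R3 − (10/17)·R2: [0, 0, -122/17, -31/17, 76/17]
R4 ← R4 − (3/17)·R2: [0, 0, 45/17, 6/17, -86/17]
R5 ← R5 + (13/17)·R2: [0, 0, 162/17, 42/17, -92/17]
R6 ← R6 + (1/17)·R2: [0, 0, 155/17, 49/17, 6/17]
R4 ← R4 + (45/122)·R3: [0, 0, 0, -39/122, -208/61]
R5 ← R5 + (81/61)·R3: [0, 0, 0, 3/61, 32/61]
R6 ← R6 + (155/122)·R3: [0, 0, 0, 69/122, 368/61]
R5 ← R5 + (2/13)·R4: [0, 0, 0, 0, 0]
R6 ← R6 + (23/13)·R4: [0, 0, 0, 0, 0]
Echelon form has 4 nonzero rows, so rank(B) = 4.
The rank gives the maximum number of linearly independent rows: 4.

4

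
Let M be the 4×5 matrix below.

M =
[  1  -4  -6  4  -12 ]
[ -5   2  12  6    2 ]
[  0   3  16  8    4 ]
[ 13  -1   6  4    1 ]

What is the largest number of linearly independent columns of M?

4

Row reduce to echelon form.
R2 ← R2 + (5)·R1: [0, -18, -18, 26, -58]
R4 ← R4 − (13)·R1: [0, 51, 84, -48, 157]
R3 ← R3 + (1/6)·R2: [0, 0, 13, 37/3, -17/3]
R4 ← R4 + (17/6)·R2: [0, 0, 33, 77/3, -22/3]
R4 ← R4 − (33/13)·R3: [0, 0, 0, -220/39, 275/39]
Echelon form has 4 nonzero rows, so rank(M) = 4.
The rank gives the maximum number of linearly independent columns: 4.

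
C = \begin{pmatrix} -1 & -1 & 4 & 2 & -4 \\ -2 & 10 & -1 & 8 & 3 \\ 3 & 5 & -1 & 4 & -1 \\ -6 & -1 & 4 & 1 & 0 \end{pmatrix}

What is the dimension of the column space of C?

Row reduce to echelon form.
R2 ← R2 − (2)·R1: [0, 12, -9, 4, 11]
R3 ← R3 + (3)·R1: [0, 2, 11, 10, -13]
R4 ← R4 − (6)·R1: [0, 5, -20, -11, 24]
R3 ← R3 − (1/6)·R2: [0, 0, 25/2, 28/3, -89/6]
R4 ← R4 − (5/12)·R2: [0, 0, -65/4, -38/3, 233/12]
R4 ← R4 + (13/10)·R3: [0, 0, 0, -8/15, 2/15]
Echelon form has 4 nonzero rows, so rank(C) = 4.
The column space has dimension equal to the rank: 4.

4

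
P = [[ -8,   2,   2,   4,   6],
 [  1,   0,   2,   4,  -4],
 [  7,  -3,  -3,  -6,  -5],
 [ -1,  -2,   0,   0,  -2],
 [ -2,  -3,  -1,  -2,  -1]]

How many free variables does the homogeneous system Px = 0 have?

Row reduce to echelon form.
R2 ← R2 + (1/8)·R1: [0, 1/4, 9/4, 9/2, -13/4]
R3 ← R3 + (7/8)·R1: [0, -5/4, -5/4, -5/2, 1/4]
R4 ← R4 − (1/8)·R1: [0, -9/4, -1/4, -1/2, -11/4]
R5 ← R5 − (1/4)·R1: [0, -7/2, -3/2, -3, -5/2]
R3 ← R3 + (5)·R2: [0, 0, 10, 20, -16]
R4 ← R4 + (9)·R2: [0, 0, 20, 40, -32]
R5 ← R5 + (14)·R2: [0, 0, 30, 60, -48]
R4 ← R4 − (2)·R3: [0, 0, 0, 0, 0]
R5 ← R5 − (3)·R3: [0, 0, 0, 0, 0]
3 nonzero rows, so rank(P) = 3.
P has 5 columns; by rank–nullity, nullity = 5 − 3 = 2.

2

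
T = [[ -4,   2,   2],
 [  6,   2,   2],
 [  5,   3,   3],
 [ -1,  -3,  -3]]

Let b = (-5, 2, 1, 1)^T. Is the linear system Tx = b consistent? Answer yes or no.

no

Row reduce the augmented matrix [T | b].
R2 ← R2 + (3/2)·R1: [0, 5, 5, -11/2]
R3 ← R3 + (5/4)·R1: [0, 11/2, 11/2, -21/4]
R4 ← R4 − (1/4)·R1: [0, -7/2, -7/2, 9/4]
R3 ← R3 − (11/10)·R2: [0, 0, 0, 4/5]
R4 ← R4 + (7/10)·R2: [0, 0, 0, -8/5]
R4 ← R4 + (2)·R3: [0, 0, 0, 0]
The echelon form has 3 nonzero rows; the last pivot sits in the augmented column, so rank(T) = 2 but rank([T|b]) = 3.
Since the ranks differ, the system is inconsistent.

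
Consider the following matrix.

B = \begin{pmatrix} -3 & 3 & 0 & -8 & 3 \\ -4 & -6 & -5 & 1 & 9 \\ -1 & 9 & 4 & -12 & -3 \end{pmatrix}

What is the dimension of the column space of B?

2

Row reduce to echelon form.
R2 ← R2 − (4/3)·R1: [0, -10, -5, 35/3, 5]
R3 ← R3 − (1/3)·R1: [0, 8, 4, -28/3, -4]
R3 ← R3 + (4/5)·R2: [0, 0, 0, 0, 0]
Echelon form has 2 nonzero rows, so rank(B) = 2.
The column space has dimension equal to the rank: 2.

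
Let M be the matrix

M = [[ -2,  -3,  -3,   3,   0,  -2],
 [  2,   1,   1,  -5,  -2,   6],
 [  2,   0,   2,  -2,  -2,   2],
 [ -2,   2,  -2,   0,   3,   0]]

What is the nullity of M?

3

Row reduce to echelon form.
R2 ← R2 + R1: [0, -2, -2, -2, -2, 4]
R3 ← R3 + R1: [0, -3, -1, 1, -2, 0]
R4 ← R4 − R1: [0, 5, 1, -3, 3, 2]
R3 ← R3 − (3/2)·R2: [0, 0, 2, 4, 1, -6]
R4 ← R4 + (5/2)·R2: [0, 0, -4, -8, -2, 12]
R4 ← R4 + (2)·R3: [0, 0, 0, 0, 0, 0]
3 nonzero rows, so rank(M) = 3.
M has 6 columns; by rank–nullity, nullity = 6 − 3 = 3.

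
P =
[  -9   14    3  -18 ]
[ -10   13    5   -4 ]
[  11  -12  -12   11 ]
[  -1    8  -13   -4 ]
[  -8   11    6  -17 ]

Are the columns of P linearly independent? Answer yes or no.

no

Row reduce P to echelon form.
R2 ← R2 − (10/9)·R1: [0, -23/9, 5/3, 16]
R3 ← R3 + (11/9)·R1: [0, 46/9, -25/3, -11]
R4 ← R4 − (1/9)·R1: [0, 58/9, -40/3, -2]
R5 ← R5 − (8/9)·R1: [0, -13/9, 10/3, -1]
R3 ← R3 + (2)·R2: [0, 0, -5, 21]
R4 ← R4 + (58/23)·R2: [0, 0, -210/23, 882/23]
R5 ← R5 − (13/23)·R2: [0, 0, 55/23, -231/23]
R4 ← R4 − (42/23)·R3: [0, 0, 0, 0]
R5 ← R5 + (11/23)·R3: [0, 0, 0, 0]
3 pivots among 4 columns.
Only 3 < 4 pivot columns, so the columns are linearly dependent.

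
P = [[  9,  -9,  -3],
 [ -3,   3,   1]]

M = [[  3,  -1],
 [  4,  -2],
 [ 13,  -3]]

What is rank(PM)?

First compute PM:
[[-48,  18],
 [ 16,  -6]]
Now row reduce the product.
R2 ← R2 + (1/3)·R1: [0, 0]
1 nonzero row, so rank(PM) = 1.

1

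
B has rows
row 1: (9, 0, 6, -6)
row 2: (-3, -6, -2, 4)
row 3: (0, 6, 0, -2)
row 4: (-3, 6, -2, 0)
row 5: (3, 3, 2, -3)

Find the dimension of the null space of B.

2

Row reduce to echelon form.
R2 ← R2 + (1/3)·R1: [0, -6, 0, 2]
R4 ← R4 + (1/3)·R1: [0, 6, 0, -2]
R5 ← R5 − (1/3)·R1: [0, 3, 0, -1]
R3 ← R3 + R2: [0, 0, 0, 0]
R4 ← R4 + R2: [0, 0, 0, 0]
R5 ← R5 + (1/2)·R2: [0, 0, 0, 0]
2 nonzero rows, so rank(B) = 2.
B has 4 columns; by rank–nullity, nullity = 4 − 2 = 2.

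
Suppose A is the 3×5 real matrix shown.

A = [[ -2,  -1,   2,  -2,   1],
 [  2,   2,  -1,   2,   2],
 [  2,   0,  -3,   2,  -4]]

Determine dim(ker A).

3

Row reduce to echelon form.
R2 ← R2 + R1: [0, 1, 1, 0, 3]
R3 ← R3 + R1: [0, -1, -1, 0, -3]
R3 ← R3 + R2: [0, 0, 0, 0, 0]
2 nonzero rows, so rank(A) = 2.
A has 5 columns; by rank–nullity, nullity = 5 − 2 = 3.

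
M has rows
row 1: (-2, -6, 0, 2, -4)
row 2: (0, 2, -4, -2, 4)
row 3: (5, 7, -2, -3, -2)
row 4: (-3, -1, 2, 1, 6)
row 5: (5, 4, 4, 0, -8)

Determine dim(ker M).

Row reduce to echelon form.
R3 ← R3 + (5/2)·R1: [0, -8, -2, 2, -12]
R4 ← R4 − (3/2)·R1: [0, 8, 2, -2, 12]
R5 ← R5 + (5/2)·R1: [0, -11, 4, 5, -18]
R3 ← R3 + (4)·R2: [0, 0, -18, -6, 4]
R4 ← R4 − (4)·R2: [0, 0, 18, 6, -4]
R5 ← R5 + (11/2)·R2: [0, 0, -18, -6, 4]
R4 ← R4 + R3: [0, 0, 0, 0, 0]
R5 ← R5 − R3: [0, 0, 0, 0, 0]
3 nonzero rows, so rank(M) = 3.
M has 5 columns; by rank–nullity, nullity = 5 − 3 = 2.

2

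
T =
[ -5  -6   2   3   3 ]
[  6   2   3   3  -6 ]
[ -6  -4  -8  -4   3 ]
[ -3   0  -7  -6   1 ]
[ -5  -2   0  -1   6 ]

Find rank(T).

Row reduce to echelon form.
R2 ← R2 + (6/5)·R1: [0, -26/5, 27/5, 33/5, -12/5]
R3 ← R3 − (6/5)·R1: [0, 16/5, -52/5, -38/5, -3/5]
R4 ← R4 − (3/5)·R1: [0, 18/5, -41/5, -39/5, -4/5]
R5 ← R5 − R1: [0, 4, -2, -4, 3]
R3 ← R3 + (8/13)·R2: [0, 0, -92/13, -46/13, -27/13]
R4 ← R4 + (9/13)·R2: [0, 0, -58/13, -42/13, -32/13]
R5 ← R5 + (10/13)·R2: [0, 0, 28/13, 14/13, 15/13]
R4 ← R4 − (29/46)·R3: [0, 0, 0, -1, -53/46]
R5 ← R5 + (7/23)·R3: [0, 0, 0, 0, 12/23]
Echelon form has 5 nonzero rows, so rank(T) = 5.

5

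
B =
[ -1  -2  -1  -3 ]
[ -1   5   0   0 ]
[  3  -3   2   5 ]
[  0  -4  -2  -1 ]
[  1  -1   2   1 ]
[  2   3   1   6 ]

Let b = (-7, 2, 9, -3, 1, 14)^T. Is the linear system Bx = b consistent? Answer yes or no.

Row reduce the augmented matrix [B | b].
R2 ← R2 − R1: [0, 7, 1, 3, 9]
R3 ← R3 + (3)·R1: [0, -9, -1, -4, -12]
R5 ← R5 + R1: [0, -3, 1, -2, -6]
R6 ← R6 + (2)·R1: [0, -1, -1, 0, 0]
R3 ← R3 + (9/7)·R2: [0, 0, 2/7, -1/7, -3/7]
R4 ← R4 + (4/7)·R2: [0, 0, -10/7, 5/7, 15/7]
R5 ← R5 + (3/7)·R2: [0, 0, 10/7, -5/7, -15/7]
R6 ← R6 + (1/7)·R2: [0, 0, -6/7, 3/7, 9/7]
R4 ← R4 + (5)·R3: [0, 0, 0, 0, 0]
R5 ← R5 − (5)·R3: [0, 0, 0, 0, 0]
R6 ← R6 + (3)·R3: [0, 0, 0, 0, 0]
The echelon form has 3 nonzero rows, and every pivot lies in the first 4 columns, so rank(B) = rank([B|b]) = 3.
The system is consistent.

yes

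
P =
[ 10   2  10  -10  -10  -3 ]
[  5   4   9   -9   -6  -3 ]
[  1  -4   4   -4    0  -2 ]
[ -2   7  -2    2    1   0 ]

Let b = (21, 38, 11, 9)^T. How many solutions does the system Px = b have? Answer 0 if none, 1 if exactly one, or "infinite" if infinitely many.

infinite

Row reduce the augmented matrix [P | b].
R2 ← R2 − (1/2)·R1: [0, 3, 4, -4, -1, -3/2, 55/2]
R3 ← R3 − (1/10)·R1: [0, -21/5, 3, -3, 1, -17/10, 89/10]
R4 ← R4 + (1/5)·R1: [0, 37/5, 0, 0, -1, -3/5, 66/5]
R3 ← R3 + (7/5)·R2: [0, 0, 43/5, -43/5, -2/5, -19/5, 237/5]
R4 ← R4 − (37/15)·R2: [0, 0, -148/15, 148/15, 22/15, 31/10, -1639/30]
R4 ← R4 + (148/129)·R3: [0, 0, 0, 0, 130/129, -325/258, -65/258]
The echelon form has 4 nonzero rows, and every pivot lies in the first 6 columns, so rank(P) = rank([P|b]) = 4.
The system is consistent.
rank = 4 < 6 unknowns, so there are infinitely many solutions.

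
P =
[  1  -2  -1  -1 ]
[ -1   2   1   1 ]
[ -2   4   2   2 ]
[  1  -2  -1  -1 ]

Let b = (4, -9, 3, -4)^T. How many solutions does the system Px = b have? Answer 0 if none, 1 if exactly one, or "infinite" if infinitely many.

0

Row reduce the augmented matrix [P | b].
R2 ← R2 + R1: [0, 0, 0, 0, -5]
R3 ← R3 + (2)·R1: [0, 0, 0, 0, 11]
R4 ← R4 − R1: [0, 0, 0, 0, -8]
R3 ← R3 + (11/5)·R2: [0, 0, 0, 0, 0]
R4 ← R4 − (8/5)·R2: [0, 0, 0, 0, 0]
The echelon form has 2 nonzero rows; the last pivot sits in the augmented column, so rank(P) = 1 but rank([P|b]) = 2.
Since the ranks differ, the system is inconsistent.
It has no solutions.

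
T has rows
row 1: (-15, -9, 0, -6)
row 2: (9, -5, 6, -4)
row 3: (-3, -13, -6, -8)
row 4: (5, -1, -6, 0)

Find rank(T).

Row reduce to echelon form.
R2 ← R2 + (3/5)·R1: [0, -52/5, 6, -38/5]
R3 ← R3 − (1/5)·R1: [0, -56/5, -6, -34/5]
R4 ← R4 + (1/3)·R1: [0, -4, -6, -2]
R3 ← R3 − (14/13)·R2: [0, 0, -162/13, 18/13]
R4 ← R4 − (5/13)·R2: [0, 0, -108/13, 12/13]
R4 ← R4 − (2/3)·R3: [0, 0, 0, 0]
Echelon form has 3 nonzero rows, so rank(T) = 3.

3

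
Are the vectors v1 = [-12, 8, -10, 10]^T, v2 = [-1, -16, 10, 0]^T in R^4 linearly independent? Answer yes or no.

Form the matrix with these vectors as rows and row reduce.
R2 ← R2 − (1/12)·R1: [0, -50/3, 65/6, -5/6]
2 nonzero rows, so the 2 vectors span a space of dimension 2.
Since 2 = 2, the vectors are linearly independent.

yes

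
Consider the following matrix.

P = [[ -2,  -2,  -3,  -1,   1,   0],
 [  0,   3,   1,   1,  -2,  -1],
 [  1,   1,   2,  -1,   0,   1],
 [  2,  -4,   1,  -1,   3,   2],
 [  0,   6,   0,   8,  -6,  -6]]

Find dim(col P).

Row reduce to echelon form.
R3 ← R3 + (1/2)·R1: [0, 0, 1/2, -3/2, 1/2, 1]
R4 ← R4 + R1: [0, -6, -2, -2, 4, 2]
R4 ← R4 + (2)·R2: [0, 0, 0, 0, 0, 0]
R5 ← R5 − (2)·R2: [0, 0, -2, 6, -2, -4]
R5 ← R5 + (4)·R3: [0, 0, 0, 0, 0, 0]
Echelon form has 3 nonzero rows, so rank(P) = 3.
The column space has dimension equal to the rank: 3.

3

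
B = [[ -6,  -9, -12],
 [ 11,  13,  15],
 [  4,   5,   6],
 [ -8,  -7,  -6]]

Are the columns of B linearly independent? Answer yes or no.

Row reduce B to echelon form.
R2 ← R2 + (11/6)·R1: [0, -7/2, -7]
R3 ← R3 + (2/3)·R1: [0, -1, -2]
R4 ← R4 − (4/3)·R1: [0, 5, 10]
R3 ← R3 − (2/7)·R2: [0, 0, 0]
R4 ← R4 + (10/7)·R2: [0, 0, 0]
2 pivots among 3 columns.
Only 2 < 3 pivot columns, so the columns are linearly dependent.

no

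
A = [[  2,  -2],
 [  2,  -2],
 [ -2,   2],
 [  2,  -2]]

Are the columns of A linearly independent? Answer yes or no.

no

Row reduce A to echelon form.
R2 ← R2 − R1: [0, 0]
R3 ← R3 + R1: [0, 0]
R4 ← R4 − R1: [0, 0]
1 pivot among 2 columns.
Only 1 < 2 pivot columns, so the columns are linearly dependent.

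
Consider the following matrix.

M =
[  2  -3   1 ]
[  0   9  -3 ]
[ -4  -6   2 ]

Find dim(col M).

Row reduce to echelon form.
R3 ← R3 + (2)·R1: [0, -12, 4]
R3 ← R3 + (4/3)·R2: [0, 0, 0]
Echelon form has 2 nonzero rows, so rank(M) = 2.
The column space has dimension equal to the rank: 2.

2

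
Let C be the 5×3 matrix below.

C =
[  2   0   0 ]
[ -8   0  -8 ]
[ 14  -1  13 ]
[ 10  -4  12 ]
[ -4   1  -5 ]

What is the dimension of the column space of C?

3

Row reduce to echelon form.
R2 ← R2 + (4)·R1: [0, 0, -8]
R3 ← R3 − (7)·R1: [0, -1, 13]
R4 ← R4 − (5)·R1: [0, -4, 12]
R5 ← R5 + (2)·R1: [0, 1, -5]
Swap R2 ↔ R3
R4 ← R4 − (4)·R2: [0, 0, -40]
R5 ← R5 + R2: [0, 0, 8]
R4 ← R4 − (5)·R3: [0, 0, 0]
R5 ← R5 + R3: [0, 0, 0]
Echelon form has 3 nonzero rows, so rank(C) = 3.
The column space has dimension equal to the rank: 3.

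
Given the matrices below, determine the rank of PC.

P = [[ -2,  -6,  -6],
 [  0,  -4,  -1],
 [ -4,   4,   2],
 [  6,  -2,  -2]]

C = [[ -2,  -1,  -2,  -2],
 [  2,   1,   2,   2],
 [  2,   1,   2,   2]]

First compute PC:
[[-20, -10, -20, -20],
 [-10,  -5, -10, -10],
 [ 20,  10,  20,  20],
 [-20, -10, -20, -20]]
Now row reduce the product.
R2 ← R2 − (1/2)·R1: [0, 0, 0, 0]
R3 ← R3 + R1: [0, 0, 0, 0]
R4 ← R4 − R1: [0, 0, 0, 0]
1 nonzero row, so rank(PC) = 1.

1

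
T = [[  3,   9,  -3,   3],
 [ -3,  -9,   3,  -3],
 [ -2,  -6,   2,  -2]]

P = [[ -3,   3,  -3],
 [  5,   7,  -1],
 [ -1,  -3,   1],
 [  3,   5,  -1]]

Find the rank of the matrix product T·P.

First compute TP:
[[ 48,  96, -24],
 [-48, -96,  24],
 [-32, -64,  16]]
Now row reduce the product.
R2 ← R2 + R1: [0, 0, 0]
R3 ← R3 + (2/3)·R1: [0, 0, 0]
1 nonzero row, so rank(TP) = 1.

1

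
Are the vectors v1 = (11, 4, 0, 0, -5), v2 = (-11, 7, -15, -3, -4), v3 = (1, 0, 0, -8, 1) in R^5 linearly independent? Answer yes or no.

yes

Form the matrix with these vectors as rows and row reduce.
R2 ← R2 + R1: [0, 11, -15, -3, -9]
R3 ← R3 − (1/11)·R1: [0, -4/11, 0, -8, 16/11]
R3 ← R3 + (4/121)·R2: [0, 0, -60/121, -980/121, 140/121]
3 nonzero rows, so the 3 vectors span a space of dimension 3.
Since 3 = 3, the vectors are linearly independent.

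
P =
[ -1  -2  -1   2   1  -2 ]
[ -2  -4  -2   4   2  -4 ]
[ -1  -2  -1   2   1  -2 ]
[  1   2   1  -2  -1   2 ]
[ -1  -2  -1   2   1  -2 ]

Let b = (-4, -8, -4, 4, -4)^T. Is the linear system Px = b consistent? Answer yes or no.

yes

Row reduce the augmented matrix [P | b].
R2 ← R2 − (2)·R1: [0, 0, 0, 0, 0, 0, 0]
R3 ← R3 − R1: [0, 0, 0, 0, 0, 0, 0]
R4 ← R4 + R1: [0, 0, 0, 0, 0, 0, 0]
R5 ← R5 − R1: [0, 0, 0, 0, 0, 0, 0]
The echelon form has 1 nonzero rows, and every pivot lies in the first 6 columns, so rank(P) = rank([P|b]) = 1.
The system is consistent.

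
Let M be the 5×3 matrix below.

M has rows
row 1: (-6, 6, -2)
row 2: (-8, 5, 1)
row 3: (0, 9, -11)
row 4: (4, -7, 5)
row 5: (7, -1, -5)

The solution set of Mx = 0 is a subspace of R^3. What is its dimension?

1

Row reduce to echelon form.
R2 ← R2 − (4/3)·R1: [0, -3, 11/3]
R4 ← R4 + (2/3)·R1: [0, -3, 11/3]
R5 ← R5 + (7/6)·R1: [0, 6, -22/3]
R3 ← R3 + (3)·R2: [0, 0, 0]
R4 ← R4 − R2: [0, 0, 0]
R5 ← R5 + (2)·R2: [0, 0, 0]
2 nonzero rows, so rank(M) = 2.
M has 3 columns; by rank–nullity, nullity = 3 − 2 = 1.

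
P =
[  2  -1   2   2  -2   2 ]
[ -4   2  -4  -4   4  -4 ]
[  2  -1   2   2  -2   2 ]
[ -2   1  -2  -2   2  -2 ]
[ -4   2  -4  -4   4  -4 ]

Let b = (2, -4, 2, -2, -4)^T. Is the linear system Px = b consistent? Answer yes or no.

Row reduce the augmented matrix [P | b].
R2 ← R2 + (2)·R1: [0, 0, 0, 0, 0, 0, 0]
R3 ← R3 − R1: [0, 0, 0, 0, 0, 0, 0]
R4 ← R4 + R1: [0, 0, 0, 0, 0, 0, 0]
R5 ← R5 + (2)·R1: [0, 0, 0, 0, 0, 0, 0]
The echelon form has 1 nonzero rows, and every pivot lies in the first 6 columns, so rank(P) = rank([P|b]) = 1.
The system is consistent.

yes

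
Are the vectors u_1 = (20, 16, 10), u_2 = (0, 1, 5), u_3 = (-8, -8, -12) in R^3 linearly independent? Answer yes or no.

no

Form the matrix with these vectors as rows and row reduce.
R3 ← R3 + (2/5)·R1: [0, -8/5, -8]
R3 ← R3 + (8/5)·R2: [0, 0, 0]
2 nonzero rows, so the 3 vectors span a space of dimension 2.
Since 2 < 3, the vectors are linearly dependent.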